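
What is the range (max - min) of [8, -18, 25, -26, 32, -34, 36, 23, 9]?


Maximum value: 36
Minimum value: -34
Range = 36 - (-34) = 70
Final answer: 70


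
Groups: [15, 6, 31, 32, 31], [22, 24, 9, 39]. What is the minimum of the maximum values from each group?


Find max of each group:
  Group 1: [15, 6, 31, 32, 31] -> max = 32
  Group 2: [22, 24, 9, 39] -> max = 39
Maxes: [32, 39]
Minimum of maxes = 32
Final answer: 32


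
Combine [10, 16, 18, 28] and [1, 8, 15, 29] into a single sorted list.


List A: [10, 16, 18, 28]
List B: [1, 8, 15, 29]
Repeatedly compare the front elements and take the smaller:
  10 vs 1 -> take 1
  10 vs 8 -> take 8
  10 vs 15 -> take 10
  16 vs 15 -> take 15
  16 vs 29 -> take 16
  18 vs 29 -> take 18
  28 vs 29 -> take 28
  A is exhausted; append the rest of B: [29]
Final answer: [1, 8, 10, 15, 16, 18, 28, 29]


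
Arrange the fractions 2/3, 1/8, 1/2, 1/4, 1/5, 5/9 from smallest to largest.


Convert to decimal for comparison:
  2/3 = 0.6667
  1/8 = 0.125
  1/2 = 0.5
  1/4 = 0.25
  1/5 = 0.2
  5/9 = 0.5556
Decimals in increasing order: 0.125 < 0.2 < 0.25 < 0.5 < 0.5556 < 0.6667
Writing each back as its fraction gives the sorted order.
Final answer: 1/8, 1/5, 1/4, 1/2, 5/9, 2/3


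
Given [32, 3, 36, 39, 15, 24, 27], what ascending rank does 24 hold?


Sort ascending: [3, 15, 24, 27, 32, 36, 39]
Find 24 in the sorted list.
24 is at position 3 (1-indexed).
Final answer: 3


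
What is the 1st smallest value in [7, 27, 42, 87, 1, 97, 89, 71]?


Sort ascending: [1, 7, 27, 42, 71, 87, 89, 97]
The 1st element (1-indexed) is at index 0.
Value = 1
Final answer: 1


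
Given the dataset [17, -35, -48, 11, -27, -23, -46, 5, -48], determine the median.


First, sort the list: [-48, -48, -46, -35, -27, -23, 5, 11, 17]
The list has 9 elements (odd count).
The middle index is 4 (0-based), and the element there is -27.
Final answer: -27


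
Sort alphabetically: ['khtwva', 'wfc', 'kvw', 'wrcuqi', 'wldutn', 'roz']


Compare strings character by character (the first differing letter decides):
  'khtwva' < 'kvw' since 'h' < 'v' at position 2
  'kvw' < 'roz' since 'k' < 'r' at position 1
  'roz' < 'wfc' since 'r' < 'w' at position 1
  'wfc' < 'wldutn' since 'f' < 'l' at position 2
  'wldutn' < 'wrcuqi' since 'l' < 'r' at position 2
Chaining these comparisons gives the alphabetical order.
Final answer: ['khtwva', 'kvw', 'roz', 'wfc', 'wldutn', 'wrcuqi']


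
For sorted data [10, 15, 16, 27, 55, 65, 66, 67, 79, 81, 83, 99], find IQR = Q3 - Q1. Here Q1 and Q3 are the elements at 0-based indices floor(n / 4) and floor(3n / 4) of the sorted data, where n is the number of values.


The data has n = 12 elements.
Q1 index = floor(12 / 4) = floor(3) = 3; Q3 index = floor(3 * 12 / 4) = floor(9) = 9
Q1 = element at index 3 = 27
Q3 = element at index 9 = 81
IQR = 81 - 27 = 54
Final answer: 54


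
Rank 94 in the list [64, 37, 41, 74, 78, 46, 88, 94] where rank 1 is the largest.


Sort descending: [94, 88, 78, 74, 64, 46, 41, 37]
Find 94 in the sorted list.
94 is at position 1.
Final answer: 1


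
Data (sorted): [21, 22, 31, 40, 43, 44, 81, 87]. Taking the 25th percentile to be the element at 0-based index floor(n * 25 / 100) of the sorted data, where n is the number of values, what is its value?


The dataset has n = 8 elements.
Index = floor(8 * 25 / 100) = floor(200 / 100) = floor(2) = 2
Counting from index 0 in the sorted data, the element at index 2 is 31.
Final answer: 31


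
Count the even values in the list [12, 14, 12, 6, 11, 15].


Check each element:
  12 is even
  14 is even
  12 is even
  6 is even
  11 is odd
  15 is odd
Evens: [12, 14, 12, 6]
Count of evens = 4
Final answer: 4


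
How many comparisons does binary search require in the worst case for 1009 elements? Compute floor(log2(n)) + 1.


Binary search halves the search space each step.
Maximum comparisons = floor(log2(1009)) + 1
log2(1009) = 9.9787
floor(log2(1009)) = 9, so 9 + 1 = 10
Final answer: 10


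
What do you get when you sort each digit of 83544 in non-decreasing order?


The number 83544 has digits: 8, 3, 5, 4, 4
Sorted: 3, 4, 4, 5, 8
Joining the sorted digits gives the result.
Final answer: 34458


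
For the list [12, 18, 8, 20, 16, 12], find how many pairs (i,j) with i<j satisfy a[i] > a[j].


For each element, count the later elements that are smaller than it:
  12 (index 0): smaller elements after it = [8] -> 1
  18 (index 1): smaller elements after it = [8, 16, 12] -> 3
  8 (index 2): smaller elements after it = [] -> 0
  20 (index 3): smaller elements after it = [16, 12] -> 2
  16 (index 4): smaller elements after it = [12] -> 1
Total inversions = 1 + 3 + 0 + 2 + 1 = 7
Final answer: 7


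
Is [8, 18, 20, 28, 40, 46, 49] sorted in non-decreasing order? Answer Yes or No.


Check consecutive pairs:
  8 <= 18? True
  18 <= 20? True
  20 <= 28? True
  28 <= 40? True
  40 <= 46? True
  46 <= 49? True
Every consecutive pair is in order, so the list is non-decreasing.
Final answer: Yes


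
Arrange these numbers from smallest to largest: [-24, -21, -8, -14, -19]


Original list: [-24, -21, -8, -14, -19]
Repeatedly take the smallest remaining element:
  Remaining [-24, -21, -8, -14, -19] -> smallest is -24
  Remaining [-21, -8, -14, -19] -> smallest is -21
  Remaining [-8, -14, -19] -> smallest is -19
  Remaining [-8, -14] -> smallest is -14
  Remaining [-8] -> smallest is -8
Collecting the picks in order gives the sorted list.
Final answer: [-24, -21, -19, -14, -8]


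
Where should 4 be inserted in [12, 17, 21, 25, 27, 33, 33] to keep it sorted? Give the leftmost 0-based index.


List is sorted: [12, 17, 21, 25, 27, 33, 33]
We need the leftmost position where 4 can be inserted, i.e. the first index whose element is >= 4 (or the end of the list if none is).
Binary search with low=0, high=7 (0-based indices):
  low=0, high=7, mid=3: a[3]=25 >= 4, so high = 3
  low=0, high=3, mid=1: a[1]=17 >= 4, so high = 1
  low=0, high=1, mid=0: a[0]=12 >= 4, so high = 0
Now low = high = 0, so the insertion index is 0.
Final answer: 0


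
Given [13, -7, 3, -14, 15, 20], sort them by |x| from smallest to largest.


Compute absolute values:
  |13| = 13
  |-7| = 7
  |3| = 3
  |-14| = 14
  |15| = 15
  |20| = 20
Absolute values in increasing order: 3 < 7 < 13 < 14 < 15 < 20
Listing the original numbers in that order gives the answer.
Final answer: [3, -7, 13, -14, 15, 20]


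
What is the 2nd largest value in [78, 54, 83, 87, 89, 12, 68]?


Sort descending: [89, 87, 83, 78, 68, 54, 12]
The 2nd element (1-indexed) is at index 1.
Value = 87
Final answer: 87


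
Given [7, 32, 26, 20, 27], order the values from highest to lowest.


Original list: [7, 32, 26, 20, 27]
Repeatedly take the largest remaining element:
  Remaining [7, 32, 26, 20, 27] -> largest is 32
  Remaining [7, 26, 20, 27] -> largest is 27
  Remaining [7, 26, 20] -> largest is 26
  Remaining [7, 20] -> largest is 20
  Remaining [7] -> largest is 7
Collecting the picks in order gives the descending list.
Final answer: [32, 27, 26, 20, 7]


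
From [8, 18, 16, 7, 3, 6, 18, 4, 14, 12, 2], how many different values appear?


List all unique values:
Distinct values: [2, 3, 4, 6, 7, 8, 12, 14, 16, 18]
Count = 10
Final answer: 10


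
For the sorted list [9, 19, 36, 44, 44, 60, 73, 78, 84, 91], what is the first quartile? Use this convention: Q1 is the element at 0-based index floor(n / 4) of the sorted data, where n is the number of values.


The list has n = 10 elements.
Q1 index = floor(10 / 4) = floor(2.5) = 2
Counting from index 0 in the sorted data, the element at index 2 is 36.
Final answer: 36


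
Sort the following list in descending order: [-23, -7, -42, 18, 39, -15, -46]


Original list: [-23, -7, -42, 18, 39, -15, -46]
Repeatedly take the largest remaining element:
  Remaining [-23, -7, -42, 18, 39, -15, -46] -> largest is 39
  Remaining [-23, -7, -42, 18, -15, -46] -> largest is 18
  Remaining [-23, -7, -42, -15, -46] -> largest is -7
  Remaining [-23, -42, -15, -46] -> largest is -15
  Remaining [-23, -42, -46] -> largest is -23
  Remaining [-42, -46] -> largest is -42
  Remaining [-46] -> largest is -46
Collecting the picks in order gives the descending list.
Final answer: [39, 18, -7, -15, -23, -42, -46]


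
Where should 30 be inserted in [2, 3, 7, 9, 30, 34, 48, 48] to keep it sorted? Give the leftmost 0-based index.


List is sorted: [2, 3, 7, 9, 30, 34, 48, 48]
We need the leftmost position where 30 can be inserted, i.e. the first index whose element is >= 30 (or the end of the list if none is).
Binary search with low=0, high=8 (0-based indices):
  low=0, high=8, mid=4: a[4]=30 >= 30, so high = 4
  low=0, high=4, mid=2: a[2]=7 < 30, so low = 3
  low=3, high=4, mid=3: a[3]=9 < 30, so low = 4
Now low = high = 4, so the insertion index is 4.
Final answer: 4


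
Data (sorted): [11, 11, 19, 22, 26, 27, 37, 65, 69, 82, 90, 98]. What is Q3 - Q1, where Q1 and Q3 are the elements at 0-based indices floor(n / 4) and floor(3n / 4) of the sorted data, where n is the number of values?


The data has n = 12 elements.
Q1 index = floor(12 / 4) = floor(3) = 3; Q3 index = floor(3 * 12 / 4) = floor(9) = 9
Q1 = element at index 3 = 22
Q3 = element at index 9 = 82
IQR = 82 - 22 = 60
Final answer: 60


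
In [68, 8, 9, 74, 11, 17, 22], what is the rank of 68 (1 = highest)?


Sort descending: [74, 68, 22, 17, 11, 9, 8]
Find 68 in the sorted list.
68 is at position 2.
Final answer: 2


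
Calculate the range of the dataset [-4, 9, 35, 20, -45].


Maximum value: 35
Minimum value: -45
Range = 35 - (-45) = 80
Final answer: 80


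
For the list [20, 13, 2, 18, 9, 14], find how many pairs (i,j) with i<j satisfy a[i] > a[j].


For each element, count the later elements that are smaller than it:
  20 (index 0): smaller elements after it = [13, 2, 18, 9, 14] -> 5
  13 (index 1): smaller elements after it = [2, 9] -> 2
  2 (index 2): smaller elements after it = [] -> 0
  18 (index 3): smaller elements after it = [9, 14] -> 2
  9 (index 4): smaller elements after it = [] -> 0
Total inversions = 5 + 2 + 0 + 2 + 0 = 9
Final answer: 9


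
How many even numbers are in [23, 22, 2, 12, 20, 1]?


Check each element:
  23 is odd
  22 is even
  2 is even
  12 is even
  20 is even
  1 is odd
Evens: [22, 2, 12, 20]
Count of evens = 4
Final answer: 4


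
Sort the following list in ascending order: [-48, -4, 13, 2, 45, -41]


Original list: [-48, -4, 13, 2, 45, -41]
Repeatedly take the smallest remaining element:
  Remaining [-48, -4, 13, 2, 45, -41] -> smallest is -48
  Remaining [-4, 13, 2, 45, -41] -> smallest is -41
  Remaining [-4, 13, 2, 45] -> smallest is -4
  Remaining [13, 2, 45] -> smallest is 2
  Remaining [13, 45] -> smallest is 13
  Remaining [45] -> smallest is 45
Collecting the picks in order gives the sorted list.
Final answer: [-48, -41, -4, 2, 13, 45]


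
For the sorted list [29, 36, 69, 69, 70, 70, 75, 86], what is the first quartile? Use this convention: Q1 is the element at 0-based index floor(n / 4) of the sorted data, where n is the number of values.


The list has n = 8 elements.
Q1 index = floor(8 / 4) = floor(2) = 2
Counting from index 0 in the sorted data, the element at index 2 is 69.
Final answer: 69


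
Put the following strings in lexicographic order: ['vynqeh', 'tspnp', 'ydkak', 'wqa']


Compare strings character by character (the first differing letter decides):
  'tspnp' < 'vynqeh' since 't' < 'v' at position 1
  'vynqeh' < 'wqa' since 'v' < 'w' at position 1
  'wqa' < 'ydkak' since 'w' < 'y' at position 1
Chaining these comparisons gives the alphabetical order.
Final answer: ['tspnp', 'vynqeh', 'wqa', 'ydkak']


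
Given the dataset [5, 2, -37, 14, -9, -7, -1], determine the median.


First, sort the list: [-37, -9, -7, -1, 2, 5, 14]
The list has 7 elements (odd count).
The middle index is 3 (0-based), and the element there is -1.
Final answer: -1


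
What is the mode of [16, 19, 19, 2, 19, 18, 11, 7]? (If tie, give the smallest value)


Count the frequency of each value:
  2 appears 1 time(s)
  7 appears 1 time(s)
  11 appears 1 time(s)
  16 appears 1 time(s)
  18 appears 1 time(s)
  19 appears 3 time(s)
Maximum frequency is 3.
Only 19 reaches that frequency, so it is the mode.
Final answer: 19


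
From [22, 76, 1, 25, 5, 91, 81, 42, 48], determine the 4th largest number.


Sort descending: [91, 81, 76, 48, 42, 25, 22, 5, 1]
The 4th element (1-indexed) is at index 3.
Value = 48
Final answer: 48


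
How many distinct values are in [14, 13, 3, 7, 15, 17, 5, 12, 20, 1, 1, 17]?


List all unique values:
Distinct values: [1, 3, 5, 7, 12, 13, 14, 15, 17, 20]
Count = 10
Final answer: 10


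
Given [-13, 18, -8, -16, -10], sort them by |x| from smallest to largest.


Compute absolute values:
  |-13| = 13
  |18| = 18
  |-8| = 8
  |-16| = 16
  |-10| = 10
Absolute values in increasing order: 8 < 10 < 13 < 16 < 18
Listing the original numbers in that order gives the answer.
Final answer: [-8, -10, -13, -16, 18]


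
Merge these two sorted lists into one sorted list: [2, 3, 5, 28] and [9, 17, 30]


List A: [2, 3, 5, 28]
List B: [9, 17, 30]
Repeatedly compare the front elements and take the smaller:
  2 vs 9 -> take 2
  3 vs 9 -> take 3
  5 vs 9 -> take 5
  28 vs 9 -> take 9
  28 vs 17 -> take 17
  28 vs 30 -> take 28
  A is exhausted; append the rest of B: [30]
Final answer: [2, 3, 5, 9, 17, 28, 30]


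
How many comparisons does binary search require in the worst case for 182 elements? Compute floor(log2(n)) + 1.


Binary search halves the search space each step.
Maximum comparisons = floor(log2(182)) + 1
log2(182) = 7.5078
floor(log2(182)) = 7, so 7 + 1 = 8
Final answer: 8


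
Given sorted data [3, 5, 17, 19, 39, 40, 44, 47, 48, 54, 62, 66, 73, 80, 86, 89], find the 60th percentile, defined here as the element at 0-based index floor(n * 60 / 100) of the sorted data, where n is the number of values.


The dataset has n = 16 elements.
Index = floor(16 * 60 / 100) = floor(960 / 100) = floor(9.6) = 9
Counting from index 0 in the sorted data, the element at index 9 is 54.
Final answer: 54


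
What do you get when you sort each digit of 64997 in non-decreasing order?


The number 64997 has digits: 6, 4, 9, 9, 7
Sorted: 4, 6, 7, 9, 9
Joining the sorted digits gives the result.
Final answer: 46799


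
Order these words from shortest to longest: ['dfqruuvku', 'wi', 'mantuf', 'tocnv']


Compute lengths:
  'dfqruuvku' has length 9
  'wi' has length 2
  'mantuf' has length 6
  'tocnv' has length 5
Lengths in increasing order: 2 < 5 < 6 < 9
Listing the words in that order gives the answer.
Final answer: ['wi', 'tocnv', 'mantuf', 'dfqruuvku']


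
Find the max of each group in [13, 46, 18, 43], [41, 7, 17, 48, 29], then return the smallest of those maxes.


Find max of each group:
  Group 1: [13, 46, 18, 43] -> max = 46
  Group 2: [41, 7, 17, 48, 29] -> max = 48
Maxes: [46, 48]
Minimum of maxes = 46
Final answer: 46


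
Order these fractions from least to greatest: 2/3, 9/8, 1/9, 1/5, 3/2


Convert to decimal for comparison:
  2/3 = 0.6667
  9/8 = 1.125
  1/9 = 0.1111
  1/5 = 0.2
  3/2 = 1.5
Decimals in increasing order: 0.1111 < 0.2 < 0.6667 < 1.125 < 1.5
Writing each back as its fraction gives the sorted order.
Final answer: 1/9, 1/5, 2/3, 9/8, 3/2


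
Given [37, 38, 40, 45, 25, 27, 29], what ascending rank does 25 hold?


Sort ascending: [25, 27, 29, 37, 38, 40, 45]
Find 25 in the sorted list.
25 is at position 1 (1-indexed).
Final answer: 1


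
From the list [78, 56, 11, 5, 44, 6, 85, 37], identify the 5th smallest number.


Sort ascending: [5, 6, 11, 37, 44, 56, 78, 85]
The 5th element (1-indexed) is at index 4.
Value = 44
Final answer: 44


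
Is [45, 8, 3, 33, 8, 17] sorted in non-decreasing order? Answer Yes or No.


Check consecutive pairs:
  45 <= 8? False
  8 <= 3? False
  3 <= 33? True
  33 <= 8? False
  8 <= 17? True
3 consecutive pair(s) are out of order, so the list is not sorted.
Final answer: No


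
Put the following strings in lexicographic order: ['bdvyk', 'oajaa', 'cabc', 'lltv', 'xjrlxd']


Compare strings character by character (the first differing letter decides):
  'bdvyk' < 'cabc' since 'b' < 'c' at position 1
  'cabc' < 'lltv' since 'c' < 'l' at position 1
  'lltv' < 'oajaa' since 'l' < 'o' at position 1
  'oajaa' < 'xjrlxd' since 'o' < 'x' at position 1
Chaining these comparisons gives the alphabetical order.
Final answer: ['bdvyk', 'cabc', 'lltv', 'oajaa', 'xjrlxd']


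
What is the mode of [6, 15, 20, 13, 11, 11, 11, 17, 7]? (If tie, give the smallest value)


Count the frequency of each value:
  6 appears 1 time(s)
  7 appears 1 time(s)
  11 appears 3 time(s)
  13 appears 1 time(s)
  15 appears 1 time(s)
  17 appears 1 time(s)
  20 appears 1 time(s)
Maximum frequency is 3.
Only 11 reaches that frequency, so it is the mode.
Final answer: 11


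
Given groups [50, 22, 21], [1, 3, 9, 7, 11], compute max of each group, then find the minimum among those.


Find max of each group:
  Group 1: [50, 22, 21] -> max = 50
  Group 2: [1, 3, 9, 7, 11] -> max = 11
Maxes: [50, 11]
Minimum of maxes = 11
Final answer: 11


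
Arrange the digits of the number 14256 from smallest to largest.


The number 14256 has digits: 1, 4, 2, 5, 6
Sorted: 1, 2, 4, 5, 6
Joining the sorted digits gives the result.
Final answer: 12456


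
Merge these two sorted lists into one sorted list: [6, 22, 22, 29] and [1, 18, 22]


List A: [6, 22, 22, 29]
List B: [1, 18, 22]
Repeatedly compare the front elements and take the smaller:
  6 vs 1 -> take 1
  6 vs 18 -> take 6
  22 vs 18 -> take 18
  22 vs 22 -> take 22
  22 vs 22 -> take 22
  29 vs 22 -> take 22
  B is exhausted; append the rest of A: [29]
Final answer: [1, 6, 18, 22, 22, 22, 29]


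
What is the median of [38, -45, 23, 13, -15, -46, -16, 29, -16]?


First, sort the list: [-46, -45, -16, -16, -15, 13, 23, 29, 38]
The list has 9 elements (odd count).
The middle index is 4 (0-based), and the element there is -15.
Final answer: -15


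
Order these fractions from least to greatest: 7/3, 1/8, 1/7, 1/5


Convert to decimal for comparison:
  7/3 = 2.3333
  1/8 = 0.125
  1/7 = 0.1429
  1/5 = 0.2
Decimals in increasing order: 0.125 < 0.1429 < 0.2 < 2.3333
Writing each back as its fraction gives the sorted order.
Final answer: 1/8, 1/7, 1/5, 7/3


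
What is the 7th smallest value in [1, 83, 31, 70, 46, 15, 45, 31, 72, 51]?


Sort ascending: [1, 15, 31, 31, 45, 46, 51, 70, 72, 83]
The 7th element (1-indexed) is at index 6.
Value = 51
Final answer: 51


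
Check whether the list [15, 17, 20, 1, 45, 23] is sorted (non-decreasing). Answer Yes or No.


Check consecutive pairs:
  15 <= 17? True
  17 <= 20? True
  20 <= 1? False
  1 <= 45? True
  45 <= 23? False
2 consecutive pair(s) are out of order, so the list is not sorted.
Final answer: No


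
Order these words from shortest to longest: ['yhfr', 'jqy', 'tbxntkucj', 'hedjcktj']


Compute lengths:
  'yhfr' has length 4
  'jqy' has length 3
  'tbxntkucj' has length 9
  'hedjcktj' has length 8
Lengths in increasing order: 3 < 4 < 8 < 9
Listing the words in that order gives the answer.
Final answer: ['jqy', 'yhfr', 'hedjcktj', 'tbxntkucj']


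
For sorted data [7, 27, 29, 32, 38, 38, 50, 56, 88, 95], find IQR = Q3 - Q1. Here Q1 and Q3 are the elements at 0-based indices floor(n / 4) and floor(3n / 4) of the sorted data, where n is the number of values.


The data has n = 10 elements.
Q1 index = floor(10 / 4) = floor(2.5) = 2; Q3 index = floor(3 * 10 / 4) = floor(7.5) = 7
Q1 = element at index 2 = 29
Q3 = element at index 7 = 56
IQR = 56 - 29 = 27
Final answer: 27


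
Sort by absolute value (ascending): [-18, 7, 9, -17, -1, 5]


Compute absolute values:
  |-18| = 18
  |7| = 7
  |9| = 9
  |-17| = 17
  |-1| = 1
  |5| = 5
Absolute values in increasing order: 1 < 5 < 7 < 9 < 17 < 18
Listing the original numbers in that order gives the answer.
Final answer: [-1, 5, 7, 9, -17, -18]


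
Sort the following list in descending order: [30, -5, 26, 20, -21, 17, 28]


Original list: [30, -5, 26, 20, -21, 17, 28]
Repeatedly take the largest remaining element:
  Remaining [30, -5, 26, 20, -21, 17, 28] -> largest is 30
  Remaining [-5, 26, 20, -21, 17, 28] -> largest is 28
  Remaining [-5, 26, 20, -21, 17] -> largest is 26
  Remaining [-5, 20, -21, 17] -> largest is 20
  Remaining [-5, -21, 17] -> largest is 17
  Remaining [-5, -21] -> largest is -5
  Remaining [-21] -> largest is -21
Collecting the picks in order gives the descending list.
Final answer: [30, 28, 26, 20, 17, -5, -21]


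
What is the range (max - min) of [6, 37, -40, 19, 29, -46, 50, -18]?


Maximum value: 50
Minimum value: -46
Range = 50 - (-46) = 96
Final answer: 96


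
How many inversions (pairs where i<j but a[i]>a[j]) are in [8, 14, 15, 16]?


For each element, count the later elements that are smaller than it:
  8 (index 0): smaller elements after it = [] -> 0
  14 (index 1): smaller elements after it = [] -> 0
  15 (index 2): smaller elements after it = [] -> 0
Total inversions = 0 + 0 + 0 = 0
Final answer: 0


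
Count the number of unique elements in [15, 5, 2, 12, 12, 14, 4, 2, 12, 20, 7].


List all unique values:
Distinct values: [2, 4, 5, 7, 12, 14, 15, 20]
Count = 8
Final answer: 8


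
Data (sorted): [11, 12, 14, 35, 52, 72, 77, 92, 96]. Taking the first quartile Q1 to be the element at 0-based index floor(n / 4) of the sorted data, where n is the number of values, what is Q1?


The list has n = 9 elements.
Q1 index = floor(9 / 4) = floor(2.25) = 2
Counting from index 0 in the sorted data, the element at index 2 is 14.
Final answer: 14


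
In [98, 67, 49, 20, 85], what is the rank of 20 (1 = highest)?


Sort descending: [98, 85, 67, 49, 20]
Find 20 in the sorted list.
20 is at position 5.
Final answer: 5


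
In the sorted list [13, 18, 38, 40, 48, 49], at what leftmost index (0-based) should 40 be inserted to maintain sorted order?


List is sorted: [13, 18, 38, 40, 48, 49]
We need the leftmost position where 40 can be inserted, i.e. the first index whose element is >= 40 (or the end of the list if none is).
Binary search with low=0, high=6 (0-based indices):
  low=0, high=6, mid=3: a[3]=40 >= 40, so high = 3
  low=0, high=3, mid=1: a[1]=18 < 40, so low = 2
  low=2, high=3, mid=2: a[2]=38 < 40, so low = 3
Now low = high = 3, so the insertion index is 3.
Final answer: 3


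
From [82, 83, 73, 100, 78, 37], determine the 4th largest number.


Sort descending: [100, 83, 82, 78, 73, 37]
The 4th element (1-indexed) is at index 3.
Value = 78
Final answer: 78


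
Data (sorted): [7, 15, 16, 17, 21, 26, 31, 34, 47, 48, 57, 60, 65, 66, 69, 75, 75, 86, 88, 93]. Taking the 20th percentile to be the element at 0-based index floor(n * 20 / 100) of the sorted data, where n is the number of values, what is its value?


The dataset has n = 20 elements.
Index = floor(20 * 20 / 100) = floor(400 / 100) = floor(4) = 4
Counting from index 0 in the sorted data, the element at index 4 is 21.
Final answer: 21


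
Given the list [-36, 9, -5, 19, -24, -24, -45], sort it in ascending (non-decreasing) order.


Original list: [-36, 9, -5, 19, -24, -24, -45]
Repeatedly take the smallest remaining element:
  Remaining [-36, 9, -5, 19, -24, -24, -45] -> smallest is -45
  Remaining [-36, 9, -5, 19, -24, -24] -> smallest is -36
  Remaining [9, -5, 19, -24, -24] -> smallest is -24
  Remaining [9, -5, 19, -24] -> smallest is -24
  Remaining [9, -5, 19] -> smallest is -5
  Remaining [9, 19] -> smallest is 9
  Remaining [19] -> smallest is 19
Collecting the picks in order gives the sorted list.
Final answer: [-45, -36, -24, -24, -5, 9, 19]


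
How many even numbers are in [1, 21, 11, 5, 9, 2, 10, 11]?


Check each element:
  1 is odd
  21 is odd
  11 is odd
  5 is odd
  9 is odd
  2 is even
  10 is even
  11 is odd
Evens: [2, 10]
Count of evens = 2
Final answer: 2


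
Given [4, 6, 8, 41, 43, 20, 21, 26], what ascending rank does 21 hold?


Sort ascending: [4, 6, 8, 20, 21, 26, 41, 43]
Find 21 in the sorted list.
21 is at position 5 (1-indexed).
Final answer: 5


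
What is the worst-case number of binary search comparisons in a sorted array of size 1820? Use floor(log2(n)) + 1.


Binary search halves the search space each step.
Maximum comparisons = floor(log2(1820)) + 1
log2(1820) = 10.8297
floor(log2(1820)) = 10, so 10 + 1 = 11
Final answer: 11


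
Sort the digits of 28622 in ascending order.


The number 28622 has digits: 2, 8, 6, 2, 2
Sorted: 2, 2, 2, 6, 8
Joining the sorted digits gives the result.
Final answer: 22268


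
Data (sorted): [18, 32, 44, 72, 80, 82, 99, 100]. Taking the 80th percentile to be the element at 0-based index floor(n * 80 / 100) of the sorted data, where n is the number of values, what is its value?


The dataset has n = 8 elements.
Index = floor(8 * 80 / 100) = floor(640 / 100) = floor(6.4) = 6
Counting from index 0 in the sorted data, the element at index 6 is 99.
Final answer: 99


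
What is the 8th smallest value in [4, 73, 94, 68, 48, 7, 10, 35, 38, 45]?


Sort ascending: [4, 7, 10, 35, 38, 45, 48, 68, 73, 94]
The 8th element (1-indexed) is at index 7.
Value = 68
Final answer: 68


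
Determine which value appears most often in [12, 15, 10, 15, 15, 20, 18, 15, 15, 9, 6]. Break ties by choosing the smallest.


Count the frequency of each value:
  6 appears 1 time(s)
  9 appears 1 time(s)
  10 appears 1 time(s)
  12 appears 1 time(s)
  15 appears 5 time(s)
  18 appears 1 time(s)
  20 appears 1 time(s)
Maximum frequency is 5.
Only 15 reaches that frequency, so it is the mode.
Final answer: 15


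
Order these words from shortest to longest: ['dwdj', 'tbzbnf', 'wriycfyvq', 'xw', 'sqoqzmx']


Compute lengths:
  'dwdj' has length 4
  'tbzbnf' has length 6
  'wriycfyvq' has length 9
  'xw' has length 2
  'sqoqzmx' has length 7
Lengths in increasing order: 2 < 4 < 6 < 7 < 9
Listing the words in that order gives the answer.
Final answer: ['xw', 'dwdj', 'tbzbnf', 'sqoqzmx', 'wriycfyvq']


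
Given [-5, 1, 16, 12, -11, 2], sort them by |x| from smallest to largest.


Compute absolute values:
  |-5| = 5
  |1| = 1
  |16| = 16
  |12| = 12
  |-11| = 11
  |2| = 2
Absolute values in increasing order: 1 < 2 < 5 < 11 < 12 < 16
Listing the original numbers in that order gives the answer.
Final answer: [1, 2, -5, -11, 12, 16]


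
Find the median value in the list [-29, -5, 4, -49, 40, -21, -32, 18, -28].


First, sort the list: [-49, -32, -29, -28, -21, -5, 4, 18, 40]
The list has 9 elements (odd count).
The middle index is 4 (0-based), and the element there is -21.
Final answer: -21


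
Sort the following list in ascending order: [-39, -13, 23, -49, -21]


Original list: [-39, -13, 23, -49, -21]
Repeatedly take the smallest remaining element:
  Remaining [-39, -13, 23, -49, -21] -> smallest is -49
  Remaining [-39, -13, 23, -21] -> smallest is -39
  Remaining [-13, 23, -21] -> smallest is -21
  Remaining [-13, 23] -> smallest is -13
  Remaining [23] -> smallest is 23
Collecting the picks in order gives the sorted list.
Final answer: [-49, -39, -21, -13, 23]


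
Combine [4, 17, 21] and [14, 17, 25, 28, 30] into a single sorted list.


List A: [4, 17, 21]
List B: [14, 17, 25, 28, 30]
Repeatedly compare the front elements and take the smaller:
  4 vs 14 -> take 4
  17 vs 14 -> take 14
  17 vs 17 -> take 17
  21 vs 17 -> take 17
  21 vs 25 -> take 21
  A is exhausted; append the rest of B: [25, 28, 30]
Final answer: [4, 14, 17, 17, 21, 25, 28, 30]


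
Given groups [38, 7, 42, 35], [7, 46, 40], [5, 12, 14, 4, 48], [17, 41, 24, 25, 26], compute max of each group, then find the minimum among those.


Find max of each group:
  Group 1: [38, 7, 42, 35] -> max = 42
  Group 2: [7, 46, 40] -> max = 46
  Group 3: [5, 12, 14, 4, 48] -> max = 48
  Group 4: [17, 41, 24, 25, 26] -> max = 41
Maxes: [42, 46, 48, 41]
Minimum of maxes = 41
Final answer: 41


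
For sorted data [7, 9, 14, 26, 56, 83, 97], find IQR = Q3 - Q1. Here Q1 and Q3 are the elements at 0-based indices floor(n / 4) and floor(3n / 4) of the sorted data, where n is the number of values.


The data has n = 7 elements.
Q1 index = floor(7 / 4) = floor(1.75) = 1; Q3 index = floor(3 * 7 / 4) = floor(5.25) = 5
Q1 = element at index 1 = 9
Q3 = element at index 5 = 83
IQR = 83 - 9 = 74
Final answer: 74


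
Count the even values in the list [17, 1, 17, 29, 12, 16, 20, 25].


Check each element:
  17 is odd
  1 is odd
  17 is odd
  29 is odd
  12 is even
  16 is even
  20 is even
  25 is odd
Evens: [12, 16, 20]
Count of evens = 3
Final answer: 3


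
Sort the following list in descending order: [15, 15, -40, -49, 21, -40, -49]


Original list: [15, 15, -40, -49, 21, -40, -49]
Repeatedly take the largest remaining element:
  Remaining [15, 15, -40, -49, 21, -40, -49] -> largest is 21
  Remaining [15, 15, -40, -49, -40, -49] -> largest is 15
  Remaining [15, -40, -49, -40, -49] -> largest is 15
  Remaining [-40, -49, -40, -49] -> largest is -40
  Remaining [-49, -40, -49] -> largest is -40
  Remaining [-49, -49] -> largest is -49
  Remaining [-49] -> largest is -49
Collecting the picks in order gives the descending list.
Final answer: [21, 15, 15, -40, -40, -49, -49]


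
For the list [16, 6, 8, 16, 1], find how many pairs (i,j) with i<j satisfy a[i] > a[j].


For each element, count the later elements that are smaller than it:
  16 (index 0): smaller elements after it = [6, 8, 1] -> 3
  6 (index 1): smaller elements after it = [1] -> 1
  8 (index 2): smaller elements after it = [1] -> 1
  16 (index 3): smaller elements after it = [1] -> 1
Total inversions = 3 + 1 + 1 + 1 = 6
Final answer: 6


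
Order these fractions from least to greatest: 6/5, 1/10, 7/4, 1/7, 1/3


Convert to decimal for comparison:
  6/5 = 1.2
  1/10 = 0.1
  7/4 = 1.75
  1/7 = 0.1429
  1/3 = 0.3333
Decimals in increasing order: 0.1 < 0.1429 < 0.3333 < 1.2 < 1.75
Writing each back as its fraction gives the sorted order.
Final answer: 1/10, 1/7, 1/3, 6/5, 7/4


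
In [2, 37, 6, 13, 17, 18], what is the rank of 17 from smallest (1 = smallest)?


Sort ascending: [2, 6, 13, 17, 18, 37]
Find 17 in the sorted list.
17 is at position 4 (1-indexed).
Final answer: 4


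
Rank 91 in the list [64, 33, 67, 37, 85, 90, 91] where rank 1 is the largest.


Sort descending: [91, 90, 85, 67, 64, 37, 33]
Find 91 in the sorted list.
91 is at position 1.
Final answer: 1


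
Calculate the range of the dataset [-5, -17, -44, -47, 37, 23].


Maximum value: 37
Minimum value: -47
Range = 37 - (-47) = 84
Final answer: 84


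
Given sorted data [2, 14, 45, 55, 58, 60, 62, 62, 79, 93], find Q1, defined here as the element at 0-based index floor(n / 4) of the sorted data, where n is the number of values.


The list has n = 10 elements.
Q1 index = floor(10 / 4) = floor(2.5) = 2
Counting from index 0 in the sorted data, the element at index 2 is 45.
Final answer: 45


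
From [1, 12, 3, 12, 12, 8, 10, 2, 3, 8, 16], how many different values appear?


List all unique values:
Distinct values: [1, 2, 3, 8, 10, 12, 16]
Count = 7
Final answer: 7


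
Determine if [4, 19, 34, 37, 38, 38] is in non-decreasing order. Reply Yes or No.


Check consecutive pairs:
  4 <= 19? True
  19 <= 34? True
  34 <= 37? True
  37 <= 38? True
  38 <= 38? True
Every consecutive pair is in order, so the list is non-decreasing.
Final answer: Yes


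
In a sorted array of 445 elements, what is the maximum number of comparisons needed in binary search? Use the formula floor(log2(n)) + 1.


Binary search halves the search space each step.
Maximum comparisons = floor(log2(445)) + 1
log2(445) = 8.7977
floor(log2(445)) = 8, so 8 + 1 = 9
Final answer: 9


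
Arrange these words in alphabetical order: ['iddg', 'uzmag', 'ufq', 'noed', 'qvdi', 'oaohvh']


Compare strings character by character (the first differing letter decides):
  'iddg' < 'noed' since 'i' < 'n' at position 1
  'noed' < 'oaohvh' since 'n' < 'o' at position 1
  'oaohvh' < 'qvdi' since 'o' < 'q' at position 1
  'qvdi' < 'ufq' since 'q' < 'u' at position 1
  'ufq' < 'uzmag' since 'f' < 'z' at position 2
Chaining these comparisons gives the alphabetical order.
Final answer: ['iddg', 'noed', 'oaohvh', 'qvdi', 'ufq', 'uzmag']


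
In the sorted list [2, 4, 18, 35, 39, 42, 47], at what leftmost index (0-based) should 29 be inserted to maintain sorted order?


List is sorted: [2, 4, 18, 35, 39, 42, 47]
We need the leftmost position where 29 can be inserted, i.e. the first index whose element is >= 29 (or the end of the list if none is).
Binary search with low=0, high=7 (0-based indices):
  low=0, high=7, mid=3: a[3]=35 >= 29, so high = 3
  low=0, high=3, mid=1: a[1]=4 < 29, so low = 2
  low=2, high=3, mid=2: a[2]=18 < 29, so low = 3
Now low = high = 3, so the insertion index is 3.
Final answer: 3


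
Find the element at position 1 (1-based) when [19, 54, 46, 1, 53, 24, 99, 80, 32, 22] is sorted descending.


Sort descending: [99, 80, 54, 53, 46, 32, 24, 22, 19, 1]
The 1st element (1-indexed) is at index 0.
Value = 99
Final answer: 99


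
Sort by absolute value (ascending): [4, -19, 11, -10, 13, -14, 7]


Compute absolute values:
  |4| = 4
  |-19| = 19
  |11| = 11
  |-10| = 10
  |13| = 13
  |-14| = 14
  |7| = 7
Absolute values in increasing order: 4 < 7 < 10 < 11 < 13 < 14 < 19
Listing the original numbers in that order gives the answer.
Final answer: [4, 7, -10, 11, 13, -14, -19]


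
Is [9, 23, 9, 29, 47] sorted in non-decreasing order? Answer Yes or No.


Check consecutive pairs:
  9 <= 23? True
  23 <= 9? False
  9 <= 29? True
  29 <= 47? True
1 consecutive pair(s) are out of order, so the list is not sorted.
Final answer: No


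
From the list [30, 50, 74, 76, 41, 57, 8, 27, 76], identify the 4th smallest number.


Sort ascending: [8, 27, 30, 41, 50, 57, 74, 76, 76]
The 4th element (1-indexed) is at index 3.
Value = 41
Final answer: 41


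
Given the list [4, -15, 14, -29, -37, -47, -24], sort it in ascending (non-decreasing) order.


Original list: [4, -15, 14, -29, -37, -47, -24]
Repeatedly take the smallest remaining element:
  Remaining [4, -15, 14, -29, -37, -47, -24] -> smallest is -47
  Remaining [4, -15, 14, -29, -37, -24] -> smallest is -37
  Remaining [4, -15, 14, -29, -24] -> smallest is -29
  Remaining [4, -15, 14, -24] -> smallest is -24
  Remaining [4, -15, 14] -> smallest is -15
  Remaining [4, 14] -> smallest is 4
  Remaining [14] -> smallest is 14
Collecting the picks in order gives the sorted list.
Final answer: [-47, -37, -29, -24, -15, 4, 14]


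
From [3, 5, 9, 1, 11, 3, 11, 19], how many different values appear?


List all unique values:
Distinct values: [1, 3, 5, 9, 11, 19]
Count = 6
Final answer: 6


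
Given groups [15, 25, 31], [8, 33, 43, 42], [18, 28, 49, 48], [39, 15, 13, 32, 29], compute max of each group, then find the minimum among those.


Find max of each group:
  Group 1: [15, 25, 31] -> max = 31
  Group 2: [8, 33, 43, 42] -> max = 43
  Group 3: [18, 28, 49, 48] -> max = 49
  Group 4: [39, 15, 13, 32, 29] -> max = 39
Maxes: [31, 43, 49, 39]
Minimum of maxes = 31
Final answer: 31


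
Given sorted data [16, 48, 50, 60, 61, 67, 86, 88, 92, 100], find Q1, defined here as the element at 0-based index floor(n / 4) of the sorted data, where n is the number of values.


The list has n = 10 elements.
Q1 index = floor(10 / 4) = floor(2.5) = 2
Counting from index 0 in the sorted data, the element at index 2 is 50.
Final answer: 50


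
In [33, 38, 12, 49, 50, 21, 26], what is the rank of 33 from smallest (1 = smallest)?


Sort ascending: [12, 21, 26, 33, 38, 49, 50]
Find 33 in the sorted list.
33 is at position 4 (1-indexed).
Final answer: 4


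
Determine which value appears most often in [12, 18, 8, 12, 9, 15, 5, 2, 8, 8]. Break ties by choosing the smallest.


Count the frequency of each value:
  2 appears 1 time(s)
  5 appears 1 time(s)
  8 appears 3 time(s)
  9 appears 1 time(s)
  12 appears 2 time(s)
  15 appears 1 time(s)
  18 appears 1 time(s)
Maximum frequency is 3.
Only 8 reaches that frequency, so it is the mode.
Final answer: 8


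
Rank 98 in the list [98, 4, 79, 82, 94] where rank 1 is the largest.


Sort descending: [98, 94, 82, 79, 4]
Find 98 in the sorted list.
98 is at position 1.
Final answer: 1


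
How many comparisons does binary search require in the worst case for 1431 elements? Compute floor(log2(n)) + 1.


Binary search halves the search space each step.
Maximum comparisons = floor(log2(1431)) + 1
log2(1431) = 10.4828
floor(log2(1431)) = 10, so 10 + 1 = 11
Final answer: 11


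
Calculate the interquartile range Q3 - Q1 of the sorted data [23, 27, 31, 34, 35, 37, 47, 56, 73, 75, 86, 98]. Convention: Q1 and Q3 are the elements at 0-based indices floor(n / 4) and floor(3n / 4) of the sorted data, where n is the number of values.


The data has n = 12 elements.
Q1 index = floor(12 / 4) = floor(3) = 3; Q3 index = floor(3 * 12 / 4) = floor(9) = 9
Q1 = element at index 3 = 34
Q3 = element at index 9 = 75
IQR = 75 - 34 = 41
Final answer: 41


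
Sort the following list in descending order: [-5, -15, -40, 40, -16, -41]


Original list: [-5, -15, -40, 40, -16, -41]
Repeatedly take the largest remaining element:
  Remaining [-5, -15, -40, 40, -16, -41] -> largest is 40
  Remaining [-5, -15, -40, -16, -41] -> largest is -5
  Remaining [-15, -40, -16, -41] -> largest is -15
  Remaining [-40, -16, -41] -> largest is -16
  Remaining [-40, -41] -> largest is -40
  Remaining [-41] -> largest is -41
Collecting the picks in order gives the descending list.
Final answer: [40, -5, -15, -16, -40, -41]


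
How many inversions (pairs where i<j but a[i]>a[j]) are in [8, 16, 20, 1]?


For each element, count the later elements that are smaller than it:
  8 (index 0): smaller elements after it = [1] -> 1
  16 (index 1): smaller elements after it = [1] -> 1
  20 (index 2): smaller elements after it = [1] -> 1
Total inversions = 1 + 1 + 1 = 3
Final answer: 3


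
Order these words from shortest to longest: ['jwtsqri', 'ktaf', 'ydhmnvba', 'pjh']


Compute lengths:
  'jwtsqri' has length 7
  'ktaf' has length 4
  'ydhmnvba' has length 8
  'pjh' has length 3
Lengths in increasing order: 3 < 4 < 7 < 8
Listing the words in that order gives the answer.
Final answer: ['pjh', 'ktaf', 'jwtsqri', 'ydhmnvba']


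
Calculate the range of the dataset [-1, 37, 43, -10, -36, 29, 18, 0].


Maximum value: 43
Minimum value: -36
Range = 43 - (-36) = 79
Final answer: 79


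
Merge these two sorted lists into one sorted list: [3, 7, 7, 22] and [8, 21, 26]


List A: [3, 7, 7, 22]
List B: [8, 21, 26]
Repeatedly compare the front elements and take the smaller:
  3 vs 8 -> take 3
  7 vs 8 -> take 7
  7 vs 8 -> take 7
  22 vs 8 -> take 8
  22 vs 21 -> take 21
  22 vs 26 -> take 22
  A is exhausted; append the rest of B: [26]
Final answer: [3, 7, 7, 8, 21, 22, 26]


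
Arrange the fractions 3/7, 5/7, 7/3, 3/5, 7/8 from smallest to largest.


Convert to decimal for comparison:
  3/7 = 0.4286
  5/7 = 0.7143
  7/3 = 2.3333
  3/5 = 0.6
  7/8 = 0.875
Decimals in increasing order: 0.4286 < 0.6 < 0.7143 < 0.875 < 2.3333
Writing each back as its fraction gives the sorted order.
Final answer: 3/7, 3/5, 5/7, 7/8, 7/3


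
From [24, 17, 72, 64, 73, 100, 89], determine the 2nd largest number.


Sort descending: [100, 89, 73, 72, 64, 24, 17]
The 2nd element (1-indexed) is at index 1.
Value = 89
Final answer: 89


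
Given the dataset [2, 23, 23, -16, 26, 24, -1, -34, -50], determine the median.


First, sort the list: [-50, -34, -16, -1, 2, 23, 23, 24, 26]
The list has 9 elements (odd count).
The middle index is 4 (0-based), and the element there is 2.
Final answer: 2


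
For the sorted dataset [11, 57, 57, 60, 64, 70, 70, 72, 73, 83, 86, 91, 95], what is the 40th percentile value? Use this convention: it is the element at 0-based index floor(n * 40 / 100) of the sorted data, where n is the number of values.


The dataset has n = 13 elements.
Index = floor(13 * 40 / 100) = floor(520 / 100) = floor(5.2) = 5
Counting from index 0 in the sorted data, the element at index 5 is 70.
Final answer: 70
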